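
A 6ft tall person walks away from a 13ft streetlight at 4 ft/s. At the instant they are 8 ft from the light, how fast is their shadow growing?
24/7 ft/s

By similar triangles: 13/(x+s) = 6/s
Solving: s = 6x/7
ds/dt = 6/7 · dx/dt = 6/7 · 4 = 24/7 ft/s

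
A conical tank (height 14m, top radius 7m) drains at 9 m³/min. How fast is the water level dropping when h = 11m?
36/(121π) ≈ 0.0947 m/min

r/h = 7/14, so r = (1/2)h
V = (1/3)πr²h = (1/3)π((1/2)h)²h = (1/12)πh³
dV/dh = (1/4)πh²
dh/dt = (dV/dt)/(dV/dh) = -9/((1/4)π·11²) = -36/(121π) m/min
The level is dropping at 36/(121π) ≈ 0.0947 m/min.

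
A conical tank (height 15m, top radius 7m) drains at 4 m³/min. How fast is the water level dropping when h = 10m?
9/(49π) ≈ 0.05847 m/min

r/h = 7/15, so r = (7/15)h
V = (1/3)πr²h = (1/3)π((7/15)h)²h = (49/675)πh³
dV/dh = (49/225)πh²
dh/dt = (dV/dt)/(dV/dh) = -4/((49/225)π·10²) = -9/(49π) m/min
The level is dropping at 9/(49π) ≈ 0.05847 m/min.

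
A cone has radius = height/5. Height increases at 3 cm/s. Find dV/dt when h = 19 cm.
1083π/25 cm³/s

V = (1/3)π(h/5)²h = πh³/75
dV/dt = πh²/25 · 3
At h = 19: dV/dt = 1083π/25 cm³/s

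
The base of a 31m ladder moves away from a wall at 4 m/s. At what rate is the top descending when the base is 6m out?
24√37/185 ≈ 0.7891 m/s

x² + y² = 31²
2x·dx/dt + 2y·dy/dt = 0
dy/dt = -x/y · dx/dt = -6/(5√37) · 4 = -24√37/185 m/s
The top is descending at 24√37/185 ≈ 0.7891 m/s.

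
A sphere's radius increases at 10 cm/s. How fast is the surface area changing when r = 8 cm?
640π cm²/s

S = 4πr²
dS/dt = dS/dr · dr/dt = 8πr · 10
At r = 8: dS/dt = 640π cm²/s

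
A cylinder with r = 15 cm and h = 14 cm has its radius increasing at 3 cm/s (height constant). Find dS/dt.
264π cm²/s

S = 2πrh + 2πr² (lateral + bases)
dS/dt = (2πh + 4πr)·dr/dt = (2π·14 + 4π·15)·3
= 264π cm²/s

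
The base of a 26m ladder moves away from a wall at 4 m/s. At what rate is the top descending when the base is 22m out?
11√3/3 ≈ 6.351 m/s

x² + y² = 26²
2x·dx/dt + 2y·dy/dt = 0
dy/dt = -x/y · dx/dt = -22/(8√3) · 4 = -11√3/3 m/s
The top is descending at 11√3/3 ≈ 6.351 m/s.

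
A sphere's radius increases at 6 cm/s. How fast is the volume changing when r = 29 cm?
20184π cm³/s

V = (4/3)πr³
dV/dt = dV/dr · dr/dt = 4πr² · 6
At r = 29: dV/dt = 20184π cm³/s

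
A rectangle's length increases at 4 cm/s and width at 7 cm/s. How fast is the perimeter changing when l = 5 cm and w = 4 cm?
22 cm/s

P = 2(l + w)
dP/dt = 2(dl/dt + dw/dt) = 2(4 + 7) = 22 cm/s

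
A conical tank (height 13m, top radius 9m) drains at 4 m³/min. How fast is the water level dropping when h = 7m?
676/(3969π) ≈ 0.05421 m/min

r/h = 9/13, so r = (9/13)h
V = (1/3)πr²h = (1/3)π((9/13)h)²h = (27/169)πh³
dV/dh = (81/169)πh²
dh/dt = (dV/dt)/(dV/dh) = -4/((81/169)π·7²) = -676/(3969π) m/min
The level is dropping at 676/(3969π) ≈ 0.05421 m/min.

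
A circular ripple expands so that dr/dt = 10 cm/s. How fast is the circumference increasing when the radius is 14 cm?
20π cm/s

C = 2πr
dC/dt = 2π · dr/dt = 2π · 10 = 20π cm/s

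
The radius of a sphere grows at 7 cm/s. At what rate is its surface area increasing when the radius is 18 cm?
1008π cm²/s

S = 4πr²
dS/dt = dS/dr · dr/dt = 8πr · 7
At r = 18: dS/dt = 1008π cm²/s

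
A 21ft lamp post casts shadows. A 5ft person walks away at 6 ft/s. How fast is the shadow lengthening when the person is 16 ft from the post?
15/8 ft/s

By similar triangles: 21/(x+s) = 5/s
Solving: s = 5x/16
ds/dt = 5/16 · dx/dt = 5/16 · 6 = 15/8 ft/s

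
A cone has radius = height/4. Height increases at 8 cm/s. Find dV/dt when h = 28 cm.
392π cm³/s

V = (1/3)π(h/4)²h = πh³/48
dV/dt = πh²/16 · 8
At h = 28: dV/dt = 392π cm³/s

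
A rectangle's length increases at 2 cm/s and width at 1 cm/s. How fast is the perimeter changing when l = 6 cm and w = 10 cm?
6 cm/s

P = 2(l + w)
dP/dt = 2(dl/dt + dw/dt) = 2(2 + 1) = 6 cm/s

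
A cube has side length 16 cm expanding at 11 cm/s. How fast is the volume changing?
8448 cm³/s

V = s³
dV/dt = 3s² · ds/dt = 3·16²·11 = 8448 cm³/s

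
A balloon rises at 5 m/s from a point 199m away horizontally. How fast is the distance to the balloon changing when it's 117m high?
117√10/146 ≈ 2.534 m/s

z² = 199² + y²
z = √(199² + 117²) = 73√10
dz/dt = y/z · dy/dt = 117/(73√10) · 5 = 117√10/146 ≈ 2.534 m/s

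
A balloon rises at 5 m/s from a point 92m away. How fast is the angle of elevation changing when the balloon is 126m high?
0.018899 rad/s

tan(θ) = y/92
sec²(θ) · dθ/dt = (1/92) · dy/dt
dθ/dt = cos²(θ)/92 · 5 = 92/(92² + 126²) · 5
dθ/dt = 0.018899 rad/s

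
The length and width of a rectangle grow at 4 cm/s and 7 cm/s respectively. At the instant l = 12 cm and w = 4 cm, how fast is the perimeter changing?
22 cm/s

P = 2(l + w)
dP/dt = 2(dl/dt + dw/dt) = 2(4 + 7) = 22 cm/s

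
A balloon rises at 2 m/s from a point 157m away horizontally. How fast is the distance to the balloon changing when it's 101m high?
101√1394/3485 ≈ 1.082 m/s

z² = 157² + y²
z = √(157² + 101²) = 5√1394
dz/dt = y/z · dy/dt = 101/(5√1394) · 2 = 101√1394/3485 ≈ 1.082 m/s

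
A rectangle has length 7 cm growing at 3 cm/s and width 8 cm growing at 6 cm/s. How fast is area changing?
66 cm²/s

A = lw
dA/dt = w·dl/dt + l·dw/dt = 8·3 + 7·6 = 66 cm²/s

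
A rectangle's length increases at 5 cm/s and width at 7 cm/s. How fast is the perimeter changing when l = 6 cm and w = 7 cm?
24 cm/s

P = 2(l + w)
dP/dt = 2(dl/dt + dw/dt) = 2(5 + 7) = 24 cm/s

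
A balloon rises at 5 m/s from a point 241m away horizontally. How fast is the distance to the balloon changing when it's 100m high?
500√68081/68081 ≈ 1.916 m/s

z² = 241² + y²
z = √(241² + 100²) = √68081
dz/dt = y/z · dy/dt = 100/√68081 · 5 = 500√68081/68081 ≈ 1.916 m/s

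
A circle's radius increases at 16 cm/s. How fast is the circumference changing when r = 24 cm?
32π cm/s

C = 2πr
dC/dt = 2π · dr/dt = 2π · 16 = 32π cm/s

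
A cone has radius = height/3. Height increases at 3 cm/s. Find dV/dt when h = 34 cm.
1156π/3 cm³/s

V = (1/3)π(h/3)²h = πh³/27
dV/dt = πh²/9 · 3
At h = 34: dV/dt = 1156π/3 cm³/s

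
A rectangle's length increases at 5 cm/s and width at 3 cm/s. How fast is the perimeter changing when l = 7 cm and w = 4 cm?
16 cm/s

P = 2(l + w)
dP/dt = 2(dl/dt + dw/dt) = 2(5 + 3) = 16 cm/s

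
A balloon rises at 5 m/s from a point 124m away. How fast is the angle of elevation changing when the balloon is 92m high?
0.026007 rad/s

tan(θ) = y/124
sec²(θ) · dθ/dt = (1/124) · dy/dt
dθ/dt = cos²(θ)/124 · 5 = 124/(124² + 92²) · 5
dθ/dt = 0.026007 rad/s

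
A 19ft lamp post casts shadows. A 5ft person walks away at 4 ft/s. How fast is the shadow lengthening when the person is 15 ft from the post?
10/7 ft/s

By similar triangles: 19/(x+s) = 5/s
Solving: s = 5x/14
ds/dt = 5/14 · dx/dt = 5/14 · 4 = 10/7 ft/s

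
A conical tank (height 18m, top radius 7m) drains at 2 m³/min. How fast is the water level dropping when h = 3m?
72/(49π) ≈ 0.4677 m/min

r/h = 7/18, so r = (7/18)h
V = (1/3)πr²h = (1/3)π((7/18)h)²h = (49/972)πh³
dV/dh = (49/324)πh²
dh/dt = (dV/dt)/(dV/dh) = -2/((49/324)π·3²) = -72/(49π) m/min
The level is dropping at 72/(49π) ≈ 0.4677 m/min.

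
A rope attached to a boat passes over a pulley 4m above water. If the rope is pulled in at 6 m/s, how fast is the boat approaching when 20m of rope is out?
5√6/2 ≈ 6.124 m/s

rope² = x² + 4²
x = √(20² - 4²) = 8√6
dx/dt = (rope/x) · d(rope)/dt = (20/(8√6)) · (-6) = -5√6/2 m/s
The boat approaches at 5√6/2 ≈ 6.124 m/s.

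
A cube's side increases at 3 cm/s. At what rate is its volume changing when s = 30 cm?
8100 cm³/s

V = s³
dV/dt = 3s² · ds/dt = 3·30²·3 = 8100 cm³/s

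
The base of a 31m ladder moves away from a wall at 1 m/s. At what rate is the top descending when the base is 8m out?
8√897/897 ≈ 0.2671 m/s

x² + y² = 31²
2x·dx/dt + 2y·dy/dt = 0
dy/dt = -x/y · dx/dt = -8/√897 · 1 = -8√897/897 m/s
The top is descending at 8√897/897 ≈ 0.2671 m/s.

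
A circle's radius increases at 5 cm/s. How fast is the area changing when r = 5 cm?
50π cm²/s

A = πr²
dA/dt = 2πr · dr/dt = 2π(5)(5) = 50π cm²/s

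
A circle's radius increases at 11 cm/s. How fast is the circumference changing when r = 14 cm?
22π cm/s

C = 2πr
dC/dt = 2π · dr/dt = 2π · 11 = 22π cm/s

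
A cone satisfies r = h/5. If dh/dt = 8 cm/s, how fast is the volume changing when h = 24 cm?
4608π/25 cm³/s

V = (1/3)π(h/5)²h = πh³/75
dV/dt = πh²/25 · 8
At h = 24: dV/dt = 4608π/25 cm³/s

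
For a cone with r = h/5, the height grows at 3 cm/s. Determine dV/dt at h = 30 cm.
108π cm³/s

V = (1/3)π(h/5)²h = πh³/75
dV/dt = πh²/25 · 3
At h = 30: dV/dt = 108π cm³/s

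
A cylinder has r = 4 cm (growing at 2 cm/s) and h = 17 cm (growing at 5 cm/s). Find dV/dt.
352π cm³/s

V = πr²h
dV/dt = 2πrh·dr/dt + πr²·dh/dt
= 2π(4)(17)(2) + π(4)²(5)
= 352π cm³/s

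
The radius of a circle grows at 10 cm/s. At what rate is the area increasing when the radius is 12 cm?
240π cm²/s

A = πr²
dA/dt = 2πr · dr/dt = 2π(12)(10) = 240π cm²/s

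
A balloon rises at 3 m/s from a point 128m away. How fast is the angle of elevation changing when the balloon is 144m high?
0.010345 rad/s

tan(θ) = y/128
sec²(θ) · dθ/dt = (1/128) · dy/dt
dθ/dt = cos²(θ)/128 · 3 = 128/(128² + 144²) · 3
dθ/dt = 0.010345 rad/s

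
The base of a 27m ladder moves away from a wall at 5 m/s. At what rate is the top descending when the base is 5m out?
25√11/88 ≈ 0.9422 m/s

x² + y² = 27²
2x·dx/dt + 2y·dy/dt = 0
dy/dt = -x/y · dx/dt = -5/(8√11) · 5 = -25√11/88 m/s
The top is descending at 25√11/88 ≈ 0.9422 m/s.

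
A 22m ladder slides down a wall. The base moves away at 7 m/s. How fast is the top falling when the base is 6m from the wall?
3√7/4 ≈ 1.984 m/s

x² + y² = 22²
2x·dx/dt + 2y·dy/dt = 0
dy/dt = -x/y · dx/dt = -6/(8√7) · 7 = -3√7/4 m/s
The top is descending at 3√7/4 ≈ 1.984 m/s.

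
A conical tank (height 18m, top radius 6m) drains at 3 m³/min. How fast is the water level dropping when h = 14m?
27/(196π) ≈ 0.04385 m/min

r/h = 6/18, so r = (1/3)h
V = (1/3)πr²h = (1/3)π((1/3)h)²h = (1/27)πh³
dV/dh = (1/9)πh²
dh/dt = (dV/dt)/(dV/dh) = -3/((1/9)π·14²) = -27/(196π) m/min
The level is dropping at 27/(196π) ≈ 0.04385 m/min.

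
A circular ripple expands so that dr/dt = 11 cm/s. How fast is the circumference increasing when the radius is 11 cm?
22π cm/s

C = 2πr
dC/dt = 2π · dr/dt = 2π · 11 = 22π cm/s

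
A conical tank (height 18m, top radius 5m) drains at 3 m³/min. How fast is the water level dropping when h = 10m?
243/(625π) ≈ 0.1238 m/min

r/h = 5/18, so r = (5/18)h
V = (1/3)πr²h = (1/3)π((5/18)h)²h = (25/972)πh³
dV/dh = (25/324)πh²
dh/dt = (dV/dt)/(dV/dh) = -3/((25/324)π·10²) = -243/(625π) m/min
The level is dropping at 243/(625π) ≈ 0.1238 m/min.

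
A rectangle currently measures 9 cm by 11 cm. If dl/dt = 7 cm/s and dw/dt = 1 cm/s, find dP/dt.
16 cm/s

P = 2(l + w)
dP/dt = 2(dl/dt + dw/dt) = 2(7 + 1) = 16 cm/s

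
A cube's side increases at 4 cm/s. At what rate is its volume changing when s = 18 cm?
3888 cm³/s

V = s³
dV/dt = 3s² · ds/dt = 3·18²·4 = 3888 cm³/s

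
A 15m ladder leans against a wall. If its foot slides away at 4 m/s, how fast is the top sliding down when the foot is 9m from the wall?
3 m/s

x² + y² = 15²
2x·dx/dt + 2y·dy/dt = 0
dy/dt = -x/y · dx/dt = -9/12 · 4 = -3 m/s
The top is descending at 3 m/s.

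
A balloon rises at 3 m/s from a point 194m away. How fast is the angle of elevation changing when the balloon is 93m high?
0.012574 rad/s

tan(θ) = y/194
sec²(θ) · dθ/dt = (1/194) · dy/dt
dθ/dt = cos²(θ)/194 · 3 = 194/(194² + 93²) · 3
dθ/dt = 0.012574 rad/s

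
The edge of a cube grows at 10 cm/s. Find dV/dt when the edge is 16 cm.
7680 cm³/s

V = s³
dV/dt = 3s² · ds/dt = 3·16²·10 = 7680 cm³/s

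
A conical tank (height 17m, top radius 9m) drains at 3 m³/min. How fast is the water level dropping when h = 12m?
289/(3888π) ≈ 0.02366 m/min

r/h = 9/17, so r = (9/17)h
V = (1/3)πr²h = (1/3)π((9/17)h)²h = (27/289)πh³
dV/dh = (81/289)πh²
dh/dt = (dV/dt)/(dV/dh) = -3/((81/289)π·12²) = -289/(3888π) m/min
The level is dropping at 289/(3888π) ≈ 0.02366 m/min.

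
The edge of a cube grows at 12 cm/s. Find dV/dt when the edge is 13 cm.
6084 cm³/s

V = s³
dV/dt = 3s² · ds/dt = 3·13²·12 = 6084 cm³/s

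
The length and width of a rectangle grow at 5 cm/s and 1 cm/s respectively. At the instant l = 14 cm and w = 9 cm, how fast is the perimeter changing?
12 cm/s

P = 2(l + w)
dP/dt = 2(dl/dt + dw/dt) = 2(5 + 1) = 12 cm/s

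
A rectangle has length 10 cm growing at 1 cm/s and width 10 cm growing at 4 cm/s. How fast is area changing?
50 cm²/s

A = lw
dA/dt = w·dl/dt + l·dw/dt = 10·1 + 10·4 = 50 cm²/s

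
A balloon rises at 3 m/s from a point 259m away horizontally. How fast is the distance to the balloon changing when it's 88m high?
264√2993/14965 ≈ 0.9651 m/s

z² = 259² + y²
z = √(259² + 88²) = 5√2993
dz/dt = y/z · dy/dt = 88/(5√2993) · 3 = 264√2993/14965 ≈ 0.9651 m/s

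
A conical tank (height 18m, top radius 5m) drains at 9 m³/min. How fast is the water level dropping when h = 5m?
2916/(625π) ≈ 1.485 m/min

r/h = 5/18, so r = (5/18)h
V = (1/3)πr²h = (1/3)π((5/18)h)²h = (25/972)πh³
dV/dh = (25/324)πh²
dh/dt = (dV/dt)/(dV/dh) = -9/((25/324)π·5²) = -2916/(625π) m/min
The level is dropping at 2916/(625π) ≈ 1.485 m/min.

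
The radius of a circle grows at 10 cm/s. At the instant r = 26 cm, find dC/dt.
20π cm/s

C = 2πr
dC/dt = 2π · dr/dt = 2π · 10 = 20π cm/s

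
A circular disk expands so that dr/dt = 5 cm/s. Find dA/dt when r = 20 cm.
200π cm²/s

A = πr²
dA/dt = 2πr · dr/dt = 2π(20)(5) = 200π cm²/s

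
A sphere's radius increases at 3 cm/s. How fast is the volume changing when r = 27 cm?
8748π cm³/s

V = (4/3)πr³
dV/dt = dV/dr · dr/dt = 4πr² · 3
At r = 27: dV/dt = 8748π cm³/s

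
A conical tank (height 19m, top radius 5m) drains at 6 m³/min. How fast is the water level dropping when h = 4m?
1083/(200π) ≈ 1.724 m/min

r/h = 5/19, so r = (5/19)h
V = (1/3)πr²h = (1/3)π((5/19)h)²h = (25/1083)πh³
dV/dh = (25/361)πh²
dh/dt = (dV/dt)/(dV/dh) = -6/((25/361)π·4²) = -1083/(200π) m/min
The level is dropping at 1083/(200π) ≈ 1.724 m/min.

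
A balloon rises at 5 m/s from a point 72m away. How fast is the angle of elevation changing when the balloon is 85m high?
0.029011 rad/s

tan(θ) = y/72
sec²(θ) · dθ/dt = (1/72) · dy/dt
dθ/dt = cos²(θ)/72 · 5 = 72/(72² + 85²) · 5
dθ/dt = 0.029011 rad/s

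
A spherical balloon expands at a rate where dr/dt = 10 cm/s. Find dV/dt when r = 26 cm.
27040π cm³/s

V = (4/3)πr³
dV/dt = dV/dr · dr/dt = 4πr² · 10
At r = 26: dV/dt = 27040π cm³/s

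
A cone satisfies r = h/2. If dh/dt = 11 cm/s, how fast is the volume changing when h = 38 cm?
3971π cm³/s

V = (1/3)π(h/2)²h = πh³/12
dV/dt = πh²/4 · 11
At h = 38: dV/dt = 3971π cm³/s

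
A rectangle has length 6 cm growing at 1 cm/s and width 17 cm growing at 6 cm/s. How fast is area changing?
53 cm²/s

A = lw
dA/dt = w·dl/dt + l·dw/dt = 17·1 + 6·6 = 53 cm²/s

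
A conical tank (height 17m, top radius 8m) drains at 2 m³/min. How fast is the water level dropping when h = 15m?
289/(7200π) ≈ 0.01278 m/min

r/h = 8/17, so r = (8/17)h
V = (1/3)πr²h = (1/3)π((8/17)h)²h = (64/867)πh³
dV/dh = (64/289)πh²
dh/dt = (dV/dt)/(dV/dh) = -2/((64/289)π·15²) = -289/(7200π) m/min
The level is dropping at 289/(7200π) ≈ 0.01278 m/min.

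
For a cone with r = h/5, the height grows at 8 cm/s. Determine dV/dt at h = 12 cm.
1152π/25 cm³/s

V = (1/3)π(h/5)²h = πh³/75
dV/dt = πh²/25 · 8
At h = 12: dV/dt = 1152π/25 cm³/s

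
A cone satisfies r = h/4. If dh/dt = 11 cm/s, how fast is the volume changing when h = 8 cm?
44π cm³/s

V = (1/3)π(h/4)²h = πh³/48
dV/dt = πh²/16 · 11
At h = 8: dV/dt = 44π cm³/s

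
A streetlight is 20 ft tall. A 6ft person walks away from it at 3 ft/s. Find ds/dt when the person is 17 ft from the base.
9/7 ft/s

By similar triangles: 20/(x+s) = 6/s
Solving: s = 6x/14
ds/dt = 6/14 · dx/dt = 3/7 · 3 = 9/7 ft/s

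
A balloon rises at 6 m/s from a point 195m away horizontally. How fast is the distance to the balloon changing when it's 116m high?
696√51481/51481 ≈ 3.068 m/s

z² = 195² + y²
z = √(195² + 116²) = √51481
dz/dt = y/z · dy/dt = 116/√51481 · 6 = 696√51481/51481 ≈ 3.068 m/s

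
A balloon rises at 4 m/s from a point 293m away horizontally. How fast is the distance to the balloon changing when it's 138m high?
552√104893/104893 ≈ 1.704 m/s

z² = 293² + y²
z = √(293² + 138²) = √104893
dz/dt = y/z · dy/dt = 138/√104893 · 4 = 552√104893/104893 ≈ 1.704 m/s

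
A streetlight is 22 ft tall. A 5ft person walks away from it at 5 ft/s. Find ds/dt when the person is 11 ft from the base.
25/17 ft/s

By similar triangles: 22/(x+s) = 5/s
Solving: s = 5x/17
ds/dt = 5/17 · dx/dt = 5/17 · 5 = 25/17 ft/s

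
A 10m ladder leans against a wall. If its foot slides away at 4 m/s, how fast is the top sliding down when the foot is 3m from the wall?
12√91/91 ≈ 1.258 m/s

x² + y² = 10²
2x·dx/dt + 2y·dy/dt = 0
dy/dt = -x/y · dx/dt = -3/√91 · 4 = -12√91/91 m/s
The top is descending at 12√91/91 ≈ 1.258 m/s.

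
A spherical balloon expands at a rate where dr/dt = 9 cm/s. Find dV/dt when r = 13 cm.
6084π cm³/s

V = (4/3)πr³
dV/dt = dV/dr · dr/dt = 4πr² · 9
At r = 13: dV/dt = 6084π cm³/s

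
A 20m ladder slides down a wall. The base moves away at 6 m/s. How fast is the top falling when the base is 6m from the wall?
18√91/91 ≈ 1.887 m/s

x² + y² = 20²
2x·dx/dt + 2y·dy/dt = 0
dy/dt = -x/y · dx/dt = -6/(2√91) · 6 = -18√91/91 m/s
The top is descending at 18√91/91 ≈ 1.887 m/s.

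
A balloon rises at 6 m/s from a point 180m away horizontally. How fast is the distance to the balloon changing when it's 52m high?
39√2194/1097 ≈ 1.665 m/s

z² = 180² + y²
z = √(180² + 52²) = 4√2194
dz/dt = y/z · dy/dt = 52/(4√2194) · 6 = 39√2194/1097 ≈ 1.665 m/s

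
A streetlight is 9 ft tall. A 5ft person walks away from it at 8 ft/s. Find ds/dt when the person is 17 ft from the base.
10 ft/s

By similar triangles: 9/(x+s) = 5/s
Solving: s = 5x/4
ds/dt = 5/4 · dx/dt = 5/4 · 8 = 10 ft/s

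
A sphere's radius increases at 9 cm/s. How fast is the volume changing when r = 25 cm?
22500π cm³/s

V = (4/3)πr³
dV/dt = dV/dr · dr/dt = 4πr² · 9
At r = 25: dV/dt = 22500π cm³/s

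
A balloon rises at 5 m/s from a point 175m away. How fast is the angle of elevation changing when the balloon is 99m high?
0.021644 rad/s

tan(θ) = y/175
sec²(θ) · dθ/dt = (1/175) · dy/dt
dθ/dt = cos²(θ)/175 · 5 = 175/(175² + 99²) · 5
dθ/dt = 0.021644 rad/s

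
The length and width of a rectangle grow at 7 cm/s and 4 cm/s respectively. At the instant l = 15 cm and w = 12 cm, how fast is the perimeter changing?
22 cm/s

P = 2(l + w)
dP/dt = 2(dl/dt + dw/dt) = 2(7 + 4) = 22 cm/s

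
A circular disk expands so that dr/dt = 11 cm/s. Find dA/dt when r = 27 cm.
594π cm²/s

A = πr²
dA/dt = 2πr · dr/dt = 2π(27)(11) = 594π cm²/s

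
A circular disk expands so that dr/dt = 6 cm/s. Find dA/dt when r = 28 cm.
336π cm²/s

A = πr²
dA/dt = 2πr · dr/dt = 2π(28)(6) = 336π cm²/s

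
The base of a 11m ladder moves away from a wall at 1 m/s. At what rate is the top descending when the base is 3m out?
3√7/28 ≈ 0.2835 m/s

x² + y² = 11²
2x·dx/dt + 2y·dy/dt = 0
dy/dt = -x/y · dx/dt = -3/(4√7) · 1 = -3√7/28 m/s
The top is descending at 3√7/28 ≈ 0.2835 m/s.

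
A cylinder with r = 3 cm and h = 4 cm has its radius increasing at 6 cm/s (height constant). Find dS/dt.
120π cm²/s

S = 2πrh + 2πr² (lateral + bases)
dS/dt = (2πh + 4πr)·dr/dt = (2π·4 + 4π·3)·6
= 120π cm²/s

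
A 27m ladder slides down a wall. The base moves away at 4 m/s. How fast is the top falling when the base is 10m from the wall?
40√629/629 ≈ 1.595 m/s

x² + y² = 27²
2x·dx/dt + 2y·dy/dt = 0
dy/dt = -x/y · dx/dt = -10/√629 · 4 = -40√629/629 m/s
The top is descending at 40√629/629 ≈ 1.595 m/s.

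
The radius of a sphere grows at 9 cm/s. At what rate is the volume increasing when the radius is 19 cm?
12996π cm³/s

V = (4/3)πr³
dV/dt = dV/dr · dr/dt = 4πr² · 9
At r = 19: dV/dt = 12996π cm³/s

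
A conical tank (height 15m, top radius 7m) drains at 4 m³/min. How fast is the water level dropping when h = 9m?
100/(441π) ≈ 0.07218 m/min

r/h = 7/15, so r = (7/15)h
V = (1/3)πr²h = (1/3)π((7/15)h)²h = (49/675)πh³
dV/dh = (49/225)πh²
dh/dt = (dV/dt)/(dV/dh) = -4/((49/225)π·9²) = -100/(441π) m/min
The level is dropping at 100/(441π) ≈ 0.07218 m/min.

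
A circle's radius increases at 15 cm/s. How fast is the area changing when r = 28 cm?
840π cm²/s

A = πr²
dA/dt = 2πr · dr/dt = 2π(28)(15) = 840π cm²/s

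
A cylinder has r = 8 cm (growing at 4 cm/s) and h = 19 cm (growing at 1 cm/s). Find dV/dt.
1280π cm³/s

V = πr²h
dV/dt = 2πrh·dr/dt + πr²·dh/dt
= 2π(8)(19)(4) + π(8)²(1)
= 1280π cm³/s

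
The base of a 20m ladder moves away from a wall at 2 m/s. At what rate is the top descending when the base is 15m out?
6√7/7 ≈ 2.268 m/s

x² + y² = 20²
2x·dx/dt + 2y·dy/dt = 0
dy/dt = -x/y · dx/dt = -15/(5√7) · 2 = -6√7/7 m/s
The top is descending at 6√7/7 ≈ 2.268 m/s.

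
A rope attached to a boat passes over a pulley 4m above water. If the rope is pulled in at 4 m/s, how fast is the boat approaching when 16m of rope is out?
16√15/15 ≈ 4.131 m/s

rope² = x² + 4²
x = √(16² - 4²) = 4√15
dx/dt = (rope/x) · d(rope)/dt = (16/(4√15)) · (-4) = -16√15/15 m/s
The boat approaches at 16√15/15 ≈ 4.131 m/s.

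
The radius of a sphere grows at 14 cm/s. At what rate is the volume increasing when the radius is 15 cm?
12600π cm³/s

V = (4/3)πr³
dV/dt = dV/dr · dr/dt = 4πr² · 14
At r = 15: dV/dt = 12600π cm³/s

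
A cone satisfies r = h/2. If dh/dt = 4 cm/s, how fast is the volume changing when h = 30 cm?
900π cm³/s

V = (1/3)π(h/2)²h = πh³/12
dV/dt = πh²/4 · 4
At h = 30: dV/dt = 900π cm³/s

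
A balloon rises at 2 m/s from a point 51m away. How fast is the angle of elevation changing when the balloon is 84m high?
0.010562 rad/s

tan(θ) = y/51
sec²(θ) · dθ/dt = (1/51) · dy/dt
dθ/dt = cos²(θ)/51 · 2 = 51/(51² + 84²) · 2
dθ/dt = 0.010562 rad/s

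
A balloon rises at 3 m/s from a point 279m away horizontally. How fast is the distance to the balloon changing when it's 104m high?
312√88657/88657 ≈ 1.048 m/s

z² = 279² + y²
z = √(279² + 104²) = √88657
dz/dt = y/z · dy/dt = 104/√88657 · 3 = 312√88657/88657 ≈ 1.048 m/s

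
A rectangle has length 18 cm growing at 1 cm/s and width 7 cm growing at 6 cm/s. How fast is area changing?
115 cm²/s

A = lw
dA/dt = w·dl/dt + l·dw/dt = 7·1 + 18·6 = 115 cm²/s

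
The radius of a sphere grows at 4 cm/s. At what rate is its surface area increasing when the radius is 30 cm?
960π cm²/s

S = 4πr²
dS/dt = dS/dr · dr/dt = 8πr · 4
At r = 30: dS/dt = 960π cm²/s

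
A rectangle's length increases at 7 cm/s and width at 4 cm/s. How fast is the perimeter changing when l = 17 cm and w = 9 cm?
22 cm/s

P = 2(l + w)
dP/dt = 2(dl/dt + dw/dt) = 2(7 + 4) = 22 cm/s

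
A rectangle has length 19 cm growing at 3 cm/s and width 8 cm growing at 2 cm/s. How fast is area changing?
62 cm²/s

A = lw
dA/dt = w·dl/dt + l·dw/dt = 8·3 + 19·2 = 62 cm²/s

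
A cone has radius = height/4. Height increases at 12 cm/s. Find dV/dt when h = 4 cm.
12π cm³/s

V = (1/3)π(h/4)²h = πh³/48
dV/dt = πh²/16 · 12
At h = 4: dV/dt = 12π cm³/s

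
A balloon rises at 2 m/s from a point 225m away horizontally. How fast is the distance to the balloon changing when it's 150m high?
4√13/13 ≈ 1.109 m/s

z² = 225² + y²
z = √(225² + 150²) = 75√13
dz/dt = y/z · dy/dt = 150/(75√13) · 2 = 4√13/13 ≈ 1.109 m/s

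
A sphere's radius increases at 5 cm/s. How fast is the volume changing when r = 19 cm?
7220π cm³/s

V = (4/3)πr³
dV/dt = dV/dr · dr/dt = 4πr² · 5
At r = 19: dV/dt = 7220π cm³/s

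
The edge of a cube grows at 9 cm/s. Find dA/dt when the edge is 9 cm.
972 cm²/s

A = 6s²
dA/dt = 12s · ds/dt = 12·9·9 = 972 cm²/s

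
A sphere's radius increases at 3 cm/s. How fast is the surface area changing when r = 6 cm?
144π cm²/s

S = 4πr²
dS/dt = dS/dr · dr/dt = 8πr · 3
At r = 6: dS/dt = 144π cm²/s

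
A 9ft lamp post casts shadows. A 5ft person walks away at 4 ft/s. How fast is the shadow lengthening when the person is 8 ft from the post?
5 ft/s

By similar triangles: 9/(x+s) = 5/s
Solving: s = 5x/4
ds/dt = 5/4 · dx/dt = 5/4 · 4 = 5 ft/s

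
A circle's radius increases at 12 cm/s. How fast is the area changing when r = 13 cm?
312π cm²/s

A = πr²
dA/dt = 2πr · dr/dt = 2π(13)(12) = 312π cm²/s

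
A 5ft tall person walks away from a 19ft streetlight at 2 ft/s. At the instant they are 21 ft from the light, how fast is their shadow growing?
5/7 ft/s

By similar triangles: 19/(x+s) = 5/s
Solving: s = 5x/14
ds/dt = 5/14 · dx/dt = 5/14 · 2 = 5/7 ft/s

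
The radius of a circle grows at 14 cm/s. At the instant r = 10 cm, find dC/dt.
28π cm/s

C = 2πr
dC/dt = 2π · dr/dt = 2π · 14 = 28π cm/s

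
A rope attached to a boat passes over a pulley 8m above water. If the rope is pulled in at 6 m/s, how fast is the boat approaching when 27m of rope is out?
162√665/665 ≈ 6.282 m/s

rope² = x² + 8²
x = √(27² - 8²) = √665
dx/dt = (rope/x) · d(rope)/dt = (27/√665) · (-6) = -162√665/665 m/s
The boat approaches at 162√665/665 ≈ 6.282 m/s.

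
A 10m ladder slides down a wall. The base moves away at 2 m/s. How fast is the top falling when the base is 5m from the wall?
2√3/3 ≈ 1.155 m/s

x² + y² = 10²
2x·dx/dt + 2y·dy/dt = 0
dy/dt = -x/y · dx/dt = -5/(5√3) · 2 = -2√3/3 m/s
The top is descending at 2√3/3 ≈ 1.155 m/s.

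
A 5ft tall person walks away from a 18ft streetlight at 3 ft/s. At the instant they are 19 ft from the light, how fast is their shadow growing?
15/13 ft/s

By similar triangles: 18/(x+s) = 5/s
Solving: s = 5x/13
ds/dt = 5/13 · dx/dt = 5/13 · 3 = 15/13 ft/s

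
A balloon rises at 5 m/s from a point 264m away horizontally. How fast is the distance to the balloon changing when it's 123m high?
41√377/377 ≈ 2.112 m/s

z² = 264² + y²
z = √(264² + 123²) = 15√377
dz/dt = y/z · dy/dt = 123/(15√377) · 5 = 41√377/377 ≈ 2.112 m/s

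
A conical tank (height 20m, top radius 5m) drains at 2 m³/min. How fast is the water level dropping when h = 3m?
32/(9π) ≈ 1.132 m/min

r/h = 5/20, so r = (1/4)h
V = (1/3)πr²h = (1/3)π((1/4)h)²h = (1/48)πh³
dV/dh = (1/16)πh²
dh/dt = (dV/dt)/(dV/dh) = -2/((1/16)π·3²) = -32/(9π) m/min
The level is dropping at 32/(9π) ≈ 1.132 m/min.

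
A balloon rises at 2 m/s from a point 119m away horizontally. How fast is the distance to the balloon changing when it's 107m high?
107√25610/12805 ≈ 1.337 m/s

z² = 119² + y²
z = √(119² + 107²) = √25610
dz/dt = y/z · dy/dt = 107/√25610 · 2 = 107√25610/12805 ≈ 1.337 m/s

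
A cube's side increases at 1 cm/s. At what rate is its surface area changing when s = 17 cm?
204 cm²/s

A = 6s²
dA/dt = 12s · ds/dt = 12·17·1 = 204 cm²/s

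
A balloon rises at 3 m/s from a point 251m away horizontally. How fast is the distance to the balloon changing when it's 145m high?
435√84026/84026 ≈ 1.501 m/s

z² = 251² + y²
z = √(251² + 145²) = √84026
dz/dt = y/z · dy/dt = 145/√84026 · 3 = 435√84026/84026 ≈ 1.501 m/s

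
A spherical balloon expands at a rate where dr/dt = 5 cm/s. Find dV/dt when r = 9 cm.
1620π cm³/s

V = (4/3)πr³
dV/dt = dV/dr · dr/dt = 4πr² · 5
At r = 9: dV/dt = 1620π cm³/s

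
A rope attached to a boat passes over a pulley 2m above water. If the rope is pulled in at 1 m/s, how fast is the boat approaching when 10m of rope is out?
5√6/12 ≈ 1.021 m/s

rope² = x² + 2²
x = √(10² - 2²) = 4√6
dx/dt = (rope/x) · d(rope)/dt = (10/(4√6)) · (-1) = -5√6/12 m/s
The boat approaches at 5√6/12 ≈ 1.021 m/s.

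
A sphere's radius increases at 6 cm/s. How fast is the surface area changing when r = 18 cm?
864π cm²/s

S = 4πr²
dS/dt = dS/dr · dr/dt = 8πr · 6
At r = 18: dS/dt = 864π cm²/s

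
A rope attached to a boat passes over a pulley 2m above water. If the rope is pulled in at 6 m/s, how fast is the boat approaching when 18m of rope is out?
27√5/10 ≈ 6.037 m/s

rope² = x² + 2²
x = √(18² - 2²) = 8√5
dx/dt = (rope/x) · d(rope)/dt = (18/(8√5)) · (-6) = -27√5/10 m/s
The boat approaches at 27√5/10 ≈ 6.037 m/s.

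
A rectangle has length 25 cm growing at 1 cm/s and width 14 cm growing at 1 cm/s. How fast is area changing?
39 cm²/s

A = lw
dA/dt = w·dl/dt + l·dw/dt = 14·1 + 25·1 = 39 cm²/s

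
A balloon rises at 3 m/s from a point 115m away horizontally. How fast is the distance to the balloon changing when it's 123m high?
369√28354/28354 ≈ 2.191 m/s

z² = 115² + y²
z = √(115² + 123²) = √28354
dz/dt = y/z · dy/dt = 123/√28354 · 3 = 369√28354/28354 ≈ 2.191 m/s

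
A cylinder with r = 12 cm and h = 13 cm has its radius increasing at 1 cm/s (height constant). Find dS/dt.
74π cm²/s

S = 2πrh + 2πr² (lateral + bases)
dS/dt = (2πh + 4πr)·dr/dt = (2π·13 + 4π·12)·1
= 74π cm²/s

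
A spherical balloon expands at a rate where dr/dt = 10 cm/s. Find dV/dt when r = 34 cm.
46240π cm³/s

V = (4/3)πr³
dV/dt = dV/dr · dr/dt = 4πr² · 10
At r = 34: dV/dt = 46240π cm³/s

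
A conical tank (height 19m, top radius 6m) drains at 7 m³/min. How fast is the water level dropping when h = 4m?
2527/(576π) ≈ 1.396 m/min

r/h = 6/19, so r = (6/19)h
V = (1/3)πr²h = (1/3)π((6/19)h)²h = (12/361)πh³
dV/dh = (36/361)πh²
dh/dt = (dV/dt)/(dV/dh) = -7/((36/361)π·4²) = -2527/(576π) m/min
The level is dropping at 2527/(576π) ≈ 1.396 m/min.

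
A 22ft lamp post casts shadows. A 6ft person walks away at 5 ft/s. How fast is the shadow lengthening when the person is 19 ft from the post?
15/8 ft/s

By similar triangles: 22/(x+s) = 6/s
Solving: s = 6x/16
ds/dt = 6/16 · dx/dt = 3/8 · 5 = 15/8 ft/s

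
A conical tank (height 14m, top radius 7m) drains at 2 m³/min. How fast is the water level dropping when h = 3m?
8/(9π) ≈ 0.2829 m/min

r/h = 7/14, so r = (1/2)h
V = (1/3)πr²h = (1/3)π((1/2)h)²h = (1/12)πh³
dV/dh = (1/4)πh²
dh/dt = (dV/dt)/(dV/dh) = -2/((1/4)π·3²) = -8/(9π) m/min
The level is dropping at 8/(9π) ≈ 0.2829 m/min.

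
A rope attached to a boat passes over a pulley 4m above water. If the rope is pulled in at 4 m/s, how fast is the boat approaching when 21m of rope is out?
84√17/85 ≈ 4.075 m/s

rope² = x² + 4²
x = √(21² - 4²) = 5√17
dx/dt = (rope/x) · d(rope)/dt = (21/(5√17)) · (-4) = -84√17/85 m/s
The boat approaches at 84√17/85 ≈ 4.075 m/s.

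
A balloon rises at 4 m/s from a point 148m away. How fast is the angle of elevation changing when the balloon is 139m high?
0.01436 rad/s

tan(θ) = y/148
sec²(θ) · dθ/dt = (1/148) · dy/dt
dθ/dt = cos²(θ)/148 · 4 = 148/(148² + 139²) · 4
dθ/dt = 0.01436 rad/s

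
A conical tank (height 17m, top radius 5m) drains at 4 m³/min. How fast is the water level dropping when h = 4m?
289/(100π) ≈ 0.9199 m/min

r/h = 5/17, so r = (5/17)h
V = (1/3)πr²h = (1/3)π((5/17)h)²h = (25/867)πh³
dV/dh = (25/289)πh²
dh/dt = (dV/dt)/(dV/dh) = -4/((25/289)π·4²) = -289/(100π) m/min
The level is dropping at 289/(100π) ≈ 0.9199 m/min.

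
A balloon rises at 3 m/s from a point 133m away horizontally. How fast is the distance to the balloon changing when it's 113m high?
339√30458/30458 ≈ 1.942 m/s

z² = 133² + y²
z = √(133² + 113²) = √30458
dz/dt = y/z · dy/dt = 113/√30458 · 3 = 339√30458/30458 ≈ 1.942 m/s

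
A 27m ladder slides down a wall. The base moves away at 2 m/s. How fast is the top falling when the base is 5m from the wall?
5√11/44 ≈ 0.3769 m/s

x² + y² = 27²
2x·dx/dt + 2y·dy/dt = 0
dy/dt = -x/y · dx/dt = -5/(8√11) · 2 = -5√11/44 m/s
The top is descending at 5√11/44 ≈ 0.3769 m/s.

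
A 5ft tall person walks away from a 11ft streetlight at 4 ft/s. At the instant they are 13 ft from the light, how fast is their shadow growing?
10/3 ft/s

By similar triangles: 11/(x+s) = 5/s
Solving: s = 5x/6
ds/dt = 5/6 · dx/dt = 5/6 · 4 = 10/3 ft/s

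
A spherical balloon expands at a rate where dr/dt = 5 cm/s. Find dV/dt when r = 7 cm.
980π cm³/s

V = (4/3)πr³
dV/dt = dV/dr · dr/dt = 4πr² · 5
At r = 7: dV/dt = 980π cm³/s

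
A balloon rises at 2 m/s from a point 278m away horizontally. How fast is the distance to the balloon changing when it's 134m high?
67√23810/11905 ≈ 0.8684 m/s

z² = 278² + y²
z = √(278² + 134²) = 2√23810
dz/dt = y/z · dy/dt = 134/(2√23810) · 2 = 67√23810/11905 ≈ 0.8684 m/s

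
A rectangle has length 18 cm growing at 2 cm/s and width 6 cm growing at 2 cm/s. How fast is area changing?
48 cm²/s

A = lw
dA/dt = w·dl/dt + l·dw/dt = 6·2 + 18·2 = 48 cm²/s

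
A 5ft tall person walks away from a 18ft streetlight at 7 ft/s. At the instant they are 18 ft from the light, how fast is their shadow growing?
35/13 ft/s

By similar triangles: 18/(x+s) = 5/s
Solving: s = 5x/13
ds/dt = 5/13 · dx/dt = 5/13 · 7 = 35/13 ft/s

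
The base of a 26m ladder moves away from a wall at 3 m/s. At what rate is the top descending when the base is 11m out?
11√555/185 ≈ 1.401 m/s

x² + y² = 26²
2x·dx/dt + 2y·dy/dt = 0
dy/dt = -x/y · dx/dt = -11/√555 · 3 = -11√555/185 m/s
The top is descending at 11√555/185 ≈ 1.401 m/s.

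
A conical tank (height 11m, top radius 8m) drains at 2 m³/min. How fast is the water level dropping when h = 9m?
121/(2592π) ≈ 0.01486 m/min

r/h = 8/11, so r = (8/11)h
V = (1/3)πr²h = (1/3)π((8/11)h)²h = (64/363)πh³
dV/dh = (64/121)πh²
dh/dt = (dV/dt)/(dV/dh) = -2/((64/121)π·9²) = -121/(2592π) m/min
The level is dropping at 121/(2592π) ≈ 0.01486 m/min.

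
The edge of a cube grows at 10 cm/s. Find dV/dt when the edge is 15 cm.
6750 cm³/s

V = s³
dV/dt = 3s² · ds/dt = 3·15²·10 = 6750 cm³/s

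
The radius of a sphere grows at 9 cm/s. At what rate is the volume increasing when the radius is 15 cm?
8100π cm³/s

V = (4/3)πr³
dV/dt = dV/dr · dr/dt = 4πr² · 9
At r = 15: dV/dt = 8100π cm³/s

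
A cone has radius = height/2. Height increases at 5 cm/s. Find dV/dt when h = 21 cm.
2205π/4 cm³/s

V = (1/3)π(h/2)²h = πh³/12
dV/dt = πh²/4 · 5
At h = 21: dV/dt = 2205π/4 cm³/s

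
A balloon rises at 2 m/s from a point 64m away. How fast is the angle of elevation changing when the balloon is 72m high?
0.013793 rad/s

tan(θ) = y/64
sec²(θ) · dθ/dt = (1/64) · dy/dt
dθ/dt = cos²(θ)/64 · 2 = 64/(64² + 72²) · 2
dθ/dt = 0.013793 rad/s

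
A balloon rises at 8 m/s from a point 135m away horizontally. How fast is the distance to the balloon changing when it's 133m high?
532√35914/17957 ≈ 5.614 m/s

z² = 135² + y²
z = √(135² + 133²) = √35914
dz/dt = y/z · dy/dt = 133/√35914 · 8 = 532√35914/17957 ≈ 5.614 m/s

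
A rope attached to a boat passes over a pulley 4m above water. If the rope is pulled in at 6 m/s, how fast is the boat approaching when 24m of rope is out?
36√35/35 ≈ 6.085 m/s

rope² = x² + 4²
x = √(24² - 4²) = 4√35
dx/dt = (rope/x) · d(rope)/dt = (24/(4√35)) · (-6) = -36√35/35 m/s
The boat approaches at 36√35/35 ≈ 6.085 m/s.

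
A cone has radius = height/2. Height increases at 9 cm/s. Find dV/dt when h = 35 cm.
11025π/4 cm³/s

V = (1/3)π(h/2)²h = πh³/12
dV/dt = πh²/4 · 9
At h = 35: dV/dt = 11025π/4 cm³/s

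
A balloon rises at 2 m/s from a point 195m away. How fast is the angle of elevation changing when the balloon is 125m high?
0.007269 rad/s

tan(θ) = y/195
sec²(θ) · dθ/dt = (1/195) · dy/dt
dθ/dt = cos²(θ)/195 · 2 = 195/(195² + 125²) · 2
dθ/dt = 0.007269 rad/s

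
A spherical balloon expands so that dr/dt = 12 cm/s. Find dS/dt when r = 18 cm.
1728π cm²/s

S = 4πr²
dS/dt = dS/dr · dr/dt = 8πr · 12
At r = 18: dS/dt = 1728π cm²/s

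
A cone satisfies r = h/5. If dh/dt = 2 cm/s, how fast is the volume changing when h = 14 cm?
392π/25 cm³/s

V = (1/3)π(h/5)²h = πh³/75
dV/dt = πh²/25 · 2
At h = 14: dV/dt = 392π/25 cm³/s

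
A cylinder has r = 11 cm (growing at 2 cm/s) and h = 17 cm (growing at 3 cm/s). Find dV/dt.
1111π cm³/s

V = πr²h
dV/dt = 2πrh·dr/dt + πr²·dh/dt
= 2π(11)(17)(2) + π(11)²(3)
= 1111π cm³/s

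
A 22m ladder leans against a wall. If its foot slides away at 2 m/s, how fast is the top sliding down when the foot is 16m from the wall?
16√57/57 ≈ 2.119 m/s

x² + y² = 22²
2x·dx/dt + 2y·dy/dt = 0
dy/dt = -x/y · dx/dt = -16/(2√57) · 2 = -16√57/57 m/s
The top is descending at 16√57/57 ≈ 2.119 m/s.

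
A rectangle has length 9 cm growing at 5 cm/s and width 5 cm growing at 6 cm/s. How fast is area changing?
79 cm²/s

A = lw
dA/dt = w·dl/dt + l·dw/dt = 5·5 + 9·6 = 79 cm²/s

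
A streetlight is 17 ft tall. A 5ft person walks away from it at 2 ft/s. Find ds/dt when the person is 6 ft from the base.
5/6 ft/s

By similar triangles: 17/(x+s) = 5/s
Solving: s = 5x/12
ds/dt = 5/12 · dx/dt = 5/12 · 2 = 5/6 ft/s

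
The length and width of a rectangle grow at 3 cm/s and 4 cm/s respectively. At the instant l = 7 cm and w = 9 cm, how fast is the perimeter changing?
14 cm/s

P = 2(l + w)
dP/dt = 2(dl/dt + dw/dt) = 2(3 + 4) = 14 cm/s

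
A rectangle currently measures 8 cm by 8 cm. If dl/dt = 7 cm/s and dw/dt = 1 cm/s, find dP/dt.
16 cm/s

P = 2(l + w)
dP/dt = 2(dl/dt + dw/dt) = 2(7 + 1) = 16 cm/s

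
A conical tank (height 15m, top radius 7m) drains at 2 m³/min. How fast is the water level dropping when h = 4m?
225/(392π) ≈ 0.1827 m/min

r/h = 7/15, so r = (7/15)h
V = (1/3)πr²h = (1/3)π((7/15)h)²h = (49/675)πh³
dV/dh = (49/225)πh²
dh/dt = (dV/dt)/(dV/dh) = -2/((49/225)π·4²) = -225/(392π) m/min
The level is dropping at 225/(392π) ≈ 0.1827 m/min.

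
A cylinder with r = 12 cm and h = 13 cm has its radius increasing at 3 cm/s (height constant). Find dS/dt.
222π cm²/s

S = 2πrh + 2πr² (lateral + bases)
dS/dt = (2πh + 4πr)·dr/dt = (2π·13 + 4π·12)·3
= 222π cm²/s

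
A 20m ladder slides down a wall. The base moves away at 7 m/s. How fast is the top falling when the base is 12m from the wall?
21/4 = 5.25 m/s

x² + y² = 20²
2x·dx/dt + 2y·dy/dt = 0
dy/dt = -x/y · dx/dt = -12/16 · 7 = -21/4 m/s
The top is descending at 21/4 = 5.25 m/s.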